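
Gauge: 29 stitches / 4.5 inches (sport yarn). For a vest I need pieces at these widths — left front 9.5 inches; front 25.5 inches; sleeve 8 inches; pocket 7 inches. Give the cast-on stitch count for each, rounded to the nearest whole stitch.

left front 61; front 164; sleeve 52; pocket 45.

Rate = 29/4.5 = 6.444 sts per in.
left front: 9.5 × 6.444 = 61.22 → 61.
front: 25.5 × 6.444 = 164.33 → 164.
sleeve: 8 × 6.444 = 51.56 → 52.
pocket: 7 × 6.444 = 45.11 → 45.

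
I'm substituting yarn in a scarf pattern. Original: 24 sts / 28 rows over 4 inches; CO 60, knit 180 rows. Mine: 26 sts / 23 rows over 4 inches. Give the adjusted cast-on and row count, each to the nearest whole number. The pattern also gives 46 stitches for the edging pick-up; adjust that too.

Cast on 65 stitches; work 148 rows; edging pick-up 50 stitches.

Stitches: 60 × 26/24 = 65.00 → 65.
Rows: 180 × 23/28 = 147.86 → 148.
edging pick-up: 46 × 26/24 = 49.83 → 50.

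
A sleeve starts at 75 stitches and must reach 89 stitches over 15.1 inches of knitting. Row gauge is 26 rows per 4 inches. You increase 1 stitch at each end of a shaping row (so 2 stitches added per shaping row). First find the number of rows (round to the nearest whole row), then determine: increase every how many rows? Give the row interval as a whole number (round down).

Rows = 15.1 × 6.5 = 98.1 → 98 rows.
Stitches to add: 14 → 7 shaping rows (at 2 st each).
98 / 7 = 14.00 → every 14 rows.

Increase every 14th row.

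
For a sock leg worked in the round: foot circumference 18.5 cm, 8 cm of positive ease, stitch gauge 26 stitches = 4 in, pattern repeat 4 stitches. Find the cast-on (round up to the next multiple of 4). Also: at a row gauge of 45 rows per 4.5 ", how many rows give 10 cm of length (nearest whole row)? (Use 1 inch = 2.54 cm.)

Cast on 68 stitches; work 39 rows.

Finished = 18.5 + 8 = 26.5 cm.
26.5 cm × 1/2.54 = 10.43 inches.
26/4 = 6.5 sts per in; 10.43 × 6.5 = 67.81 sts.
Next multiple of 4 → 68.
10 cm = 3.94 inches; × 10 = 39.37 → 39 rows.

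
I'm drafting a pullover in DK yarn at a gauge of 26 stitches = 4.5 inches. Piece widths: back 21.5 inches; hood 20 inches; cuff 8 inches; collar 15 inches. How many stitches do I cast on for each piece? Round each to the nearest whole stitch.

back 124; hood 116; cuff 46; collar 87.

Rate = 26/4.5 = 5.778 sts per in.
back: 21.5 × 5.778 = 124.22 → 124.
hood: 20 × 5.778 = 115.56 → 116.
cuff: 8 × 5.778 = 46.22 → 46.
collar: 15 × 5.778 = 86.67 → 87.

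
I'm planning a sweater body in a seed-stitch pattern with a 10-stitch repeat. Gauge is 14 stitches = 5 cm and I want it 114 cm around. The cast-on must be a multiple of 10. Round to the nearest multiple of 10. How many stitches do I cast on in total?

14 / 5 = 2.8 sts per cm.
114 × 2.8 = 319.20 sts.
Nearest multiple of 10: 320.

Cast on 320 stitches.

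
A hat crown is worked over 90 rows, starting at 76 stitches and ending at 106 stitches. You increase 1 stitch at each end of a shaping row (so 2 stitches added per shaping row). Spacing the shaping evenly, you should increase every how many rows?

Increase every 6th row.

Stitches to add: |106 − 76| = 30.
Shaping rows needed: 30 / 2 = 15.
90 rows / 15 = every 6 rows.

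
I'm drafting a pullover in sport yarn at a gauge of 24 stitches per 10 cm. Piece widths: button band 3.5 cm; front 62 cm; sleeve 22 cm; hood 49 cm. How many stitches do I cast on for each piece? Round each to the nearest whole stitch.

button band 8; front 149; sleeve 53; hood 118.

Rate = 24/10 = 2.4 sts per cm.
button band: 3.5 × 2.4 = 8.40 → 8.
front: 62 × 2.4 = 148.80 → 149.
sleeve: 22 × 2.4 = 52.80 → 53.
hood: 49 × 2.4 = 117.60 → 118.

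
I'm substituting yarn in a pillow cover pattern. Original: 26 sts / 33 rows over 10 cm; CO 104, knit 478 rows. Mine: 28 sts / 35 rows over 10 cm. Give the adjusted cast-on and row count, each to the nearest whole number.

Cast on 112 stitches; work 507 rows.

Stitches: 104 × 28/26 = 112.00 → 112.
Rows: 478 × 35/33 = 506.97 → 507.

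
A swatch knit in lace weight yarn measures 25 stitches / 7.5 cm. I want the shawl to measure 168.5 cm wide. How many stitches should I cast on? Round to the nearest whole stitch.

25 stitches / 7.5 cm = 3.333 stitches per cm.
168.5 × 3.333 = 561.67 stitches.
Round to nearest → 562.

562 stitches.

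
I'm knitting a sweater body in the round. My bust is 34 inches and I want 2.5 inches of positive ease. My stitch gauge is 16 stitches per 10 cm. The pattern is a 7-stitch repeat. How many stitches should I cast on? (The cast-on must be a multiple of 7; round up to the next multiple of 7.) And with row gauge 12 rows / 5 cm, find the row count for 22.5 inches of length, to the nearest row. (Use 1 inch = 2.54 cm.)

Finished = 34 + 2.5 = 36.5 inches.
36.5 inches × 2.54 = 92.71 cm.
16/10 = 1.6 sts per cm; 92.71 × 1.6 = 148.34 sts.
Next multiple of 7 → 154.
22.5 inches = 57.15 cm; × 2.4 = 137.16 → 137 rows.

Cast on 154 stitches; work 137 rows.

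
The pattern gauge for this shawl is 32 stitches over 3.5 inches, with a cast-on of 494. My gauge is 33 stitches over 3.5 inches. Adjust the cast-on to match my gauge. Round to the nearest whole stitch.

Scale factor = 33 / 32 = 1.031.
494 × 33 / 32 = 509.44 sts.
→ 509 sts.

509 stitches.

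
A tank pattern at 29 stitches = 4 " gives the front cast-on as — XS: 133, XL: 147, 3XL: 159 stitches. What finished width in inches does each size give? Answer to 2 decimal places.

XS 18.34 inches; XL 20.28 inches; 3XL 21.93 inches.

29/4 = 7.25 sts per in.
XS: 133 / 7.25 = 18.345 → 18.34 in.
XL: 147 / 7.25 = 20.276 → 20.28 in.
3XL: 159 / 7.25 = 21.931 → 21.93 in.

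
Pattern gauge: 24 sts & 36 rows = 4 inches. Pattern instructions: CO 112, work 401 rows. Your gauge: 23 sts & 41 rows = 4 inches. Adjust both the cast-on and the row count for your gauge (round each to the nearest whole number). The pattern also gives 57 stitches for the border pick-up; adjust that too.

Cast on 107 stitches; work 457 rows; border pick-up 55 stitches.

Stitches: 112 × 23/24 = 107.33 → 107.
Rows: 401 × 41/36 = 456.69 → 457.
border pick-up: 57 × 23/24 = 54.62 → 55.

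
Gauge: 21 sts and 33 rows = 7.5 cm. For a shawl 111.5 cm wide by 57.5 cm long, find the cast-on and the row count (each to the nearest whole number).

Stitch gauge = 21/7.5 = 2.8 sts/cm; 111.5 × 2.8 = 312.20 → 312 sts.
Row gauge = 33/7.5 = 4.4 rows/cm; 57.5 × 4.4 = 253.00 → 253 rows.

Cast on 312 stitches and work 253 rows.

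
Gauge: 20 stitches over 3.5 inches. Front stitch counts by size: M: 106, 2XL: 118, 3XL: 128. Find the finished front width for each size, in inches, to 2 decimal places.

M 18.55 inches; 2XL 20.65 inches; 3XL 22.40 inches.

20/3.5 = 5.714 sts per in.
M: 106 / 5.714 = 18.550 → 18.55 in.
2XL: 118 / 5.714 = 20.650 → 20.65 in.
3XL: 128 / 5.714 = 22.400 → 22.40 in.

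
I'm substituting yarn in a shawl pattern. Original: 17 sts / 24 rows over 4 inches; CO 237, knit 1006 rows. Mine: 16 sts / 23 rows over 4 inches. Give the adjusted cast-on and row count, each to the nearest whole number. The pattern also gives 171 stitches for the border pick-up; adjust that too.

Cast on 223 stitches; work 964 rows; border pick-up 161 stitches.

Stitches: 237 × 16/17 = 223.06 → 223.
Rows: 1006 × 23/24 = 964.08 → 964.
border pick-up: 171 × 16/17 = 160.94 → 161.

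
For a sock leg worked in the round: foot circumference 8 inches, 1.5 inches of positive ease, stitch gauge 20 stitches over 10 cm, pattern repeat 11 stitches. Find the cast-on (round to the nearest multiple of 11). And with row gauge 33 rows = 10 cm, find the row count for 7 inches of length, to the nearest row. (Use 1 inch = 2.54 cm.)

Cast on 44 stitches; work 59 rows.

Finished = 8 + 1.5 = 9.5 inches.
9.5 inches × 2.54 = 24.13 cm.
20/10 = 2 sts per cm; 24.13 × 2 = 48.26 sts.
Nearest multiple of 11 → 44.
7 inches = 17.78 cm; × 3.3 = 58.67 → 59 rows.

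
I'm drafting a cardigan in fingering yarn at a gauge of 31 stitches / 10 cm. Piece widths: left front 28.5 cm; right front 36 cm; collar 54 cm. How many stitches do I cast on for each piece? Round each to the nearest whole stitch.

left front 88; right front 112; collar 167.

Rate = 31/10 = 3.1 sts per cm.
left front: 28.5 × 3.1 = 88.35 → 88.
right front: 36 × 3.1 = 111.60 → 112.
collar: 54 × 3.1 = 167.40 → 167.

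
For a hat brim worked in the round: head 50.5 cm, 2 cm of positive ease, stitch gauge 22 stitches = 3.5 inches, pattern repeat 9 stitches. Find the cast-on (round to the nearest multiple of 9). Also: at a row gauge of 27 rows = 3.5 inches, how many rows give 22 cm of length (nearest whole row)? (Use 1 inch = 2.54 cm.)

Cast on 126 stitches; work 67 rows.

Finished = 50.5 + 2 = 52.5 cm.
52.5 cm × 1/2.54 = 20.67 inches.
22/3.5 = 6.286 sts per in; 20.67 × 6.286 = 129.92 sts.
Nearest multiple of 9 → 126.
22 cm = 8.66 inches; × 7.714 = 66.82 → 67 rows.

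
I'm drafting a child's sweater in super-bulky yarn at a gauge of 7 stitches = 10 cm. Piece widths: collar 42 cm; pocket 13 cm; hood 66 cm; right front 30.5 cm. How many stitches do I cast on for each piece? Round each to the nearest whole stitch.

collar 29; pocket 9; hood 46; right front 21.

Rate = 7/10 = 0.7 sts per cm.
collar: 42 × 0.7 = 29.40 → 29.
pocket: 13 × 0.7 = 9.10 → 9.
hood: 66 × 0.7 = 46.20 → 46.
right front: 30.5 × 0.7 = 21.35 → 21.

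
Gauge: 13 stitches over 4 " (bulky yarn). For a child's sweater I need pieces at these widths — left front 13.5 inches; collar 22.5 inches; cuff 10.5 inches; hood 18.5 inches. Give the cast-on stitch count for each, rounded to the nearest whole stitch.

Rate = 13/4 = 3.25 sts per in.
left front: 13.5 × 3.25 = 43.88 → 44.
collar: 22.5 × 3.25 = 73.12 → 73.
cuff: 10.5 × 3.25 = 34.12 → 34.
hood: 18.5 × 3.25 = 60.12 → 60.

left front 44; collar 73; cuff 34; hood 60.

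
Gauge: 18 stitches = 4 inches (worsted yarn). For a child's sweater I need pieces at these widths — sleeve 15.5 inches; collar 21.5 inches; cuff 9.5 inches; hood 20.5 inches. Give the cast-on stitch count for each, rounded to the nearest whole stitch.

Rate = 18/4 = 4.5 sts per in.
sleeve: 15.5 × 4.5 = 69.75 → 70.
collar: 21.5 × 4.5 = 96.75 → 97.
cuff: 9.5 × 4.5 = 42.75 → 43.
hood: 20.5 × 4.5 = 92.25 → 92.

sleeve 70; collar 97; cuff 43; hood 92.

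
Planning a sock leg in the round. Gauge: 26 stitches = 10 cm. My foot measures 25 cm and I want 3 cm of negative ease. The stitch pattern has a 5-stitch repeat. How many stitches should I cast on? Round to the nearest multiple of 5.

55 stitches.

Finished = 25 − 3 = 22 cm.
26 / 10 = 2.6 sts/cm.
22 × 2.6 = 57.20 sts.
Nearest multiple of 5: 55.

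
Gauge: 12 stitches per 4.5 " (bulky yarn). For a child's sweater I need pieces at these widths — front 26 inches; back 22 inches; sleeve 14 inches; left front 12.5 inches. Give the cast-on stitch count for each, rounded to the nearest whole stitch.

front 69; back 59; sleeve 37; left front 33.

Rate = 12/4.5 = 2.667 sts per in.
front: 26 × 2.667 = 69.33 → 69.
back: 22 × 2.667 = 58.67 → 59.
sleeve: 14 × 2.667 = 37.33 → 37.
left front: 12.5 × 2.667 = 33.33 → 33.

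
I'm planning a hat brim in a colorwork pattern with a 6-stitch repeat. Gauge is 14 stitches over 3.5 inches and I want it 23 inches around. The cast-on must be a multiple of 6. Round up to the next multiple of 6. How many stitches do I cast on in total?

14 / 3.5 = 4 sts per inch.
23 × 4 = 92.00 sts.
Next multiple of 6: 96.

96 stitches.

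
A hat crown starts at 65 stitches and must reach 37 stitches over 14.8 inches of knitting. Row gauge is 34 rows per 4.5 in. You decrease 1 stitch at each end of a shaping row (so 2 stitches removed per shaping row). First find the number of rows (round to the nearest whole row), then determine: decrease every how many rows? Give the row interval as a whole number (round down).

Decrease every 8th row.

Rows = 14.8 × 7.556 = 111.8 → 112 rows.
Stitches to remove: 28 → 14 shaping rows (at 2 st each).
112 / 14 = 8.00 → every 8 rows.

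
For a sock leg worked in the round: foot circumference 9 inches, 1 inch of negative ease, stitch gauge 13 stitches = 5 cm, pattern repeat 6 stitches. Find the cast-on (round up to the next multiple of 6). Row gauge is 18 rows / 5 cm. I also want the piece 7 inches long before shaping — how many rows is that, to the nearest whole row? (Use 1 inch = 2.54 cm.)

Cast on 54 stitches; work 64 rows.

Finished = 9 − 1 = 8 inches.
8 inches × 2.54 = 20.32 cm.
13/5 = 2.6 sts per cm; 20.32 × 2.6 = 52.83 sts.
Next multiple of 6 → 54.
7 inches = 17.78 cm; × 3.6 = 64.01 → 64 rows.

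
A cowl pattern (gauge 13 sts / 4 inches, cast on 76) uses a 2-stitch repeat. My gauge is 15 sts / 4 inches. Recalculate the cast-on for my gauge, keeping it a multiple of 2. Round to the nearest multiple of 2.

76 × 15 / 13 = 87.69.
Nearest multiple of 2: 88.

Cast on 88 stitches.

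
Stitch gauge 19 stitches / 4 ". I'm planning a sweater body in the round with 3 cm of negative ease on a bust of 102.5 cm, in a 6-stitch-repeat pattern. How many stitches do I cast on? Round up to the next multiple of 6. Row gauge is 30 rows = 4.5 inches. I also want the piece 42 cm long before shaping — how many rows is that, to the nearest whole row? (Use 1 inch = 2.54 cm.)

Finished = 102.5 − 3 = 99.5 cm.
99.5 cm × 1/2.54 = 39.17 inches.
19/4 = 4.75 sts per in; 39.17 × 4.75 = 186.07 sts.
Next multiple of 6 → 192.
42 cm = 16.54 inches; × 6.667 = 110.24 → 110 rows.

Cast on 192 stitches; work 110 rows.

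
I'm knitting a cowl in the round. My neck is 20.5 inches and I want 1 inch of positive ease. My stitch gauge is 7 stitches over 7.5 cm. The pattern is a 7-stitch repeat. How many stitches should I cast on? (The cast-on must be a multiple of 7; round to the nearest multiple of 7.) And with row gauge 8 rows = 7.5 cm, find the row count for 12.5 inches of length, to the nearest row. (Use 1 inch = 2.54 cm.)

Cast on 49 stitches; work 34 rows.

Finished = 20.5 + 1 = 21.5 inches.
21.5 inches × 2.54 = 54.61 cm.
7/7.5 = 0.933 sts per cm; 54.61 × 0.933 = 50.97 sts.
Nearest multiple of 7 → 49.
12.5 inches = 31.75 cm; × 1.067 = 33.87 → 34 rows.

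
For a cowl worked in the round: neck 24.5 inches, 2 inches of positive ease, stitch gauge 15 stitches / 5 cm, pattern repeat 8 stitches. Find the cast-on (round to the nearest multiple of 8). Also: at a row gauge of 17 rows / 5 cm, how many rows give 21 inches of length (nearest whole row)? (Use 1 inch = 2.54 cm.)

Finished = 24.5 + 2 = 26.5 inches.
26.5 inches × 2.54 = 67.31 cm.
15/5 = 3 sts per cm; 67.31 × 3 = 201.93 sts.
Nearest multiple of 8 → 200.
21 inches = 53.34 cm; × 3.4 = 181.36 → 181 rows.

Cast on 200 stitches; work 181 rows.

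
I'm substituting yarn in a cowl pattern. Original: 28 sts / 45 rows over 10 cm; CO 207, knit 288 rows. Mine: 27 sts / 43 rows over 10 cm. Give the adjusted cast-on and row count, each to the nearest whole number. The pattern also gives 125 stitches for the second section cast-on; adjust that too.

Cast on 200 stitches; work 275 rows; second section cast-on 121 stitches.

Stitches: 207 × 27/28 = 199.61 → 200.
Rows: 288 × 43/45 = 275.20 → 275.
second section cast-on: 125 × 27/28 = 120.54 → 121.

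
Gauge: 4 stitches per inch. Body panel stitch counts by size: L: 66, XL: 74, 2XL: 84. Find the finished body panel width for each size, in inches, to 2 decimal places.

L 16.50 inches; XL 18.50 inches; 2XL 21.00 inches.

4/1 = 4 sts per in.
L: 66 / 4 = 16.500 → 16.50 in.
XL: 74 / 4 = 18.500 → 18.50 in.
2XL: 84 / 4 = 21.000 → 21.00 in.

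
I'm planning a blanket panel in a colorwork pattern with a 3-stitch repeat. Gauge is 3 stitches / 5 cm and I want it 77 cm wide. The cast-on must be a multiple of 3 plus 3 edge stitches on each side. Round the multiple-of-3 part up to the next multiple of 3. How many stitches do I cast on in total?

3 / 5 = 0.6 sts per cm.
77 × 0.6 = 46.20 sts.
Less 6 edge sts → 40.20 for the repeat.
Next multiple of 3: 42.
Add back 6 edge sts → 48.

48 stitches.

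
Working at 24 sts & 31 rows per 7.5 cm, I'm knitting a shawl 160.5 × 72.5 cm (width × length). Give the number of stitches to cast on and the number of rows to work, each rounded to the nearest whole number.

Stitch gauge = 24/7.5 = 3.2 sts/cm; 160.5 × 3.2 = 513.60 → 514 sts.
Row gauge = 31/7.5 = 4.133 rows/cm; 72.5 × 4.133 = 299.67 → 300 rows.

Cast on 514 stitches and work 300 rows.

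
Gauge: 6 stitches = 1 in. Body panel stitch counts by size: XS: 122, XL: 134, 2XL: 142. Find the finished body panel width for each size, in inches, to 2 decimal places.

XS 20.33 inches; XL 22.33 inches; 2XL 23.67 inches.

6/1 = 6 sts per in.
XS: 122 / 6 = 20.333 → 20.33 in.
XL: 134 / 6 = 22.333 → 22.33 in.
2XL: 142 / 6 = 23.667 → 23.67 in.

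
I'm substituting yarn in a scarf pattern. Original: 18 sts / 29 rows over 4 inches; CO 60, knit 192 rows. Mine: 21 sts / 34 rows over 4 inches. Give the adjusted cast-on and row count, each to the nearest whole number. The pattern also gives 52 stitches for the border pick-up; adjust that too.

Stitches: 60 × 21/18 = 70.00 → 70.
Rows: 192 × 34/29 = 225.10 → 225.
border pick-up: 52 × 21/18 = 60.67 → 61.

Cast on 70 stitches; work 225 rows; border pick-up 61 stitches.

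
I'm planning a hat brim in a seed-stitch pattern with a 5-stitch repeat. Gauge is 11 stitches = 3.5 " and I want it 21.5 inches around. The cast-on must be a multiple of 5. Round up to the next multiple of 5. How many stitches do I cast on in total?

Cast on 70 stitches.

11 / 3.5 = 3.143 sts per inch.
21.5 × 3.143 = 67.57 sts.
Next multiple of 5: 70.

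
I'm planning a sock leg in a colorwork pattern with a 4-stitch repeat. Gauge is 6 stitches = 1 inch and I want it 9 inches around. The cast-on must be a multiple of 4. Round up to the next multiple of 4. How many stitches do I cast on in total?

CO 56 sts.

6 / 1 = 6 sts per inch.
9 × 6 = 54.00 sts.
Next multiple of 4: 56.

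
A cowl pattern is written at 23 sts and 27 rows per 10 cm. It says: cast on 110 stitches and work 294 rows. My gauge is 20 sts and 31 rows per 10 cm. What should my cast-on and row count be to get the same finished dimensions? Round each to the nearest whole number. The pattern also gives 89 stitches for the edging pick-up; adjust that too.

Stitches: 110 × 20/23 = 95.65 → 96.
Rows: 294 × 31/27 = 337.56 → 338.
edging pick-up: 89 × 20/23 = 77.39 → 77.

Cast on 96 stitches; work 338 rows; edging pick-up 77 stitches.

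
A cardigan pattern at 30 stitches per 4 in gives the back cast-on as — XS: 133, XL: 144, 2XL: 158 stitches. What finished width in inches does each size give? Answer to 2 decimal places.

30/4 = 7.5 sts per in.
XS: 133 / 7.5 = 17.733 → 17.73 in.
XL: 144 / 7.5 = 19.200 → 19.20 in.
2XL: 158 / 7.5 = 21.067 → 21.07 in.

XS 17.73 inches; XL 19.20 inches; 2XL 21.07 inches.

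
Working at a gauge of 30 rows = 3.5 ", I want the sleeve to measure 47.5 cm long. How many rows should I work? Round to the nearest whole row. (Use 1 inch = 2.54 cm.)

Work 160 rows.

47.5 cm = 18.70 in.
30 rows / 3.5 in = 8.571 rows per inch.
18.70 × 8.571 = 160.29 rows.
Round to nearest → 160.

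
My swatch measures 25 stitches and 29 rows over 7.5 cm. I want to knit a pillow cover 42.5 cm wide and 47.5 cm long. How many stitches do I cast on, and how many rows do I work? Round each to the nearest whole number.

Stitch gauge = 25/7.5 = 3.333 sts/cm; 42.5 × 3.333 = 141.67 → 142 sts.
Row gauge = 29/7.5 = 3.867 rows/cm; 47.5 × 3.867 = 183.67 → 184 rows.

Cast on 142 stitches and work 184 rows.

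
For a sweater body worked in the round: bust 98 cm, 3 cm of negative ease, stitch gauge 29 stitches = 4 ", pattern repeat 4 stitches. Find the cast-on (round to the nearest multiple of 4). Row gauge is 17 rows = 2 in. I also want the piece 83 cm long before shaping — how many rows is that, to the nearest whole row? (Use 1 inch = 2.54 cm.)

Finished = 98 − 3 = 95 cm.
95 cm × 1/2.54 = 37.40 inches.
29/4 = 7.25 sts per in; 37.40 × 7.25 = 271.16 sts.
Nearest multiple of 4 → 272.
83 cm = 32.68 inches; × 8.5 = 277.76 → 278 rows.

Cast on 272 stitches; work 278 rows.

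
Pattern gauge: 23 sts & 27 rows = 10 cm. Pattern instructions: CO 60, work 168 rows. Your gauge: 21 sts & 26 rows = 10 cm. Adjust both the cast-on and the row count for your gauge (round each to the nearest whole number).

Cast on 55 stitches; work 162 rows.

Stitches: 60 × 21/23 = 54.78 → 55.
Rows: 168 × 26/27 = 161.78 → 162.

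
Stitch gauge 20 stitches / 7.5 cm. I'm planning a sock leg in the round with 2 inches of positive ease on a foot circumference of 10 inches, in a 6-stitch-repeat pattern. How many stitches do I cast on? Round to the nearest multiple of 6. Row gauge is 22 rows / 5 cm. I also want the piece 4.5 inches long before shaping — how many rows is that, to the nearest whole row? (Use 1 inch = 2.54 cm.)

Finished = 10 + 2 = 12 inches.
12 inches × 2.54 = 30.48 cm.
20/7.5 = 2.667 sts per cm; 30.48 × 2.667 = 81.28 sts.
Nearest multiple of 6 → 84.
4.5 inches = 11.43 cm; × 4.4 = 50.29 → 50 rows.

Cast on 84 stitches; work 50 rows.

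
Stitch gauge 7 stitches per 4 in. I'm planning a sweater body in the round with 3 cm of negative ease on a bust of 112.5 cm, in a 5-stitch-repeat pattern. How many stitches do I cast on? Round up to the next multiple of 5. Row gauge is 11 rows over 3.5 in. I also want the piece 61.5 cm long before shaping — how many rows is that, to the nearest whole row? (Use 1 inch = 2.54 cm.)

Finished = 112.5 − 3 = 109.5 cm.
109.5 cm × 1/2.54 = 43.11 inches.
7/4 = 1.75 sts per in; 43.11 × 1.75 = 75.44 sts.
Next multiple of 5 → 80.
61.5 cm = 24.21 inches; × 3.143 = 76.10 → 76 rows.

Cast on 80 stitches; work 76 rows.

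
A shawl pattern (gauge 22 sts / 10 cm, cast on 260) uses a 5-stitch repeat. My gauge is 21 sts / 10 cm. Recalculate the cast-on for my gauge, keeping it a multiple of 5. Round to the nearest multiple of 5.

CO 250 sts.

260 × 21 / 22 = 248.18.
Nearest multiple of 5: 250.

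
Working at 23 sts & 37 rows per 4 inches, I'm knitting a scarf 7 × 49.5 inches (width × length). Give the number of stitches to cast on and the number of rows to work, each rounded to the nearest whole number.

Cast on 40 stitches and work 458 rows.

Stitch gauge = 23/4 = 5.75 sts/in; 7 × 5.75 = 40.25 → 40 sts.
Row gauge = 37/4 = 9.25 rows/in; 49.5 × 9.25 = 457.88 → 458 rows.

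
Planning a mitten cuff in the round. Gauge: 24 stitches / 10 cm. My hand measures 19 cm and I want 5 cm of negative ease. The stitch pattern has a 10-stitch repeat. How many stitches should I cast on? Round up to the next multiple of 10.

CO 40 sts.

Finished = 19 − 5 = 14 cm.
24 / 10 = 2.4 sts/cm.
14 × 2.4 = 33.60 sts.
Next multiple of 10: 40.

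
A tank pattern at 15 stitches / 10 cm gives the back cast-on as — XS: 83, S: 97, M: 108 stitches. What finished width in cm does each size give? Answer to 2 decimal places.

XS 55.33 cm; S 64.67 cm; M 72.00 cm.

15/10 = 1.5 sts per cm.
XS: 83 / 1.5 = 55.333 → 55.33 cm.
S: 97 / 1.5 = 64.667 → 64.67 cm.
M: 108 / 1.5 = 72.000 → 72.00 cm.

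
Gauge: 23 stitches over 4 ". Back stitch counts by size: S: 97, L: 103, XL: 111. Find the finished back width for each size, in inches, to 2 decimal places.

23/4 = 5.75 sts per in.
S: 97 / 5.75 = 16.870 → 16.87 in.
L: 103 / 5.75 = 17.913 → 17.91 in.
XL: 111 / 5.75 = 19.304 → 19.30 in.

S 16.87 inches; L 17.91 inches; XL 19.30 inches.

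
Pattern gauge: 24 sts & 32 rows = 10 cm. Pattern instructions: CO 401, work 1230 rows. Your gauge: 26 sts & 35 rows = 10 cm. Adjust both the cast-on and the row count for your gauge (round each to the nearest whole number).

Cast on 434 stitches; work 1345 rows.

Stitches: 401 × 26/24 = 434.42 → 434.
Rows: 1230 × 35/32 = 1345.31 → 1345.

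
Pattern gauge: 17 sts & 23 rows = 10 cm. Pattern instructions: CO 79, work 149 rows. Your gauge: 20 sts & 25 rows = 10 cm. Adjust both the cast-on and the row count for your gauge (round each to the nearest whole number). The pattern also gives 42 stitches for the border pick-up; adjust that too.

Cast on 93 stitches; work 162 rows; border pick-up 49 stitches.

Stitches: 79 × 20/17 = 92.94 → 93.
Rows: 149 × 25/23 = 161.96 → 162.
border pick-up: 42 × 20/17 = 49.41 → 49.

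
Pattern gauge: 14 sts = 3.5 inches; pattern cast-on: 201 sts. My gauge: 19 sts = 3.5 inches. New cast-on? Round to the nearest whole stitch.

Scale factor = 19 / 14 = 1.357.
201 × 19 / 14 = 272.79 sts.
→ 273 sts.

273 stitches.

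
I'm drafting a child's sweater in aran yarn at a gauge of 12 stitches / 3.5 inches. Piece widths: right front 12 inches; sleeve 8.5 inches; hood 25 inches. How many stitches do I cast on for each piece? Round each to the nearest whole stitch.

Rate = 12/3.5 = 3.429 sts per in.
right front: 12 × 3.429 = 41.14 → 41.
sleeve: 8.5 × 3.429 = 29.14 → 29.
hood: 25 × 3.429 = 85.71 → 86.

right front 41; sleeve 29; hood 86.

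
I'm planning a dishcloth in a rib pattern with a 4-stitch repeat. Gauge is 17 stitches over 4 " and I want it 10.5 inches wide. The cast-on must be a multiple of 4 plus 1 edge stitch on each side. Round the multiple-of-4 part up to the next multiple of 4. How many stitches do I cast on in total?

17 / 4 = 4.25 sts per inch.
10.5 × 4.25 = 44.62 sts.
Less 2 edge sts → 42.62 for the repeat.
Next multiple of 4: 44.
Add back 2 edge sts → 46.

Cast on 46 stitches.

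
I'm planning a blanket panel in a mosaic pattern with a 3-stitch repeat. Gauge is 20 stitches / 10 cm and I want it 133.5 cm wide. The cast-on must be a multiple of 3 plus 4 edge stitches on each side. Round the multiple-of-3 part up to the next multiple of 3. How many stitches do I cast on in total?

20 / 10 = 2 sts per cm.
133.5 × 2 = 267.00 sts.
Less 8 edge sts → 259.00 for the repeat.
Next multiple of 3: 261.
Add back 8 edge sts → 269.

Cast on 269 stitches.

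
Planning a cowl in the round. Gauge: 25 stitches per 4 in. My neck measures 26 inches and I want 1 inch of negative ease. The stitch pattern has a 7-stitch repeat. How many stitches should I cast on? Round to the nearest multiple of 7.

Finished = 26 − 1 = 25 inches.
25 / 4 = 6.25 sts/in.
25 × 6.25 = 156.25 sts.
Nearest multiple of 7: 154.

CO 154 sts.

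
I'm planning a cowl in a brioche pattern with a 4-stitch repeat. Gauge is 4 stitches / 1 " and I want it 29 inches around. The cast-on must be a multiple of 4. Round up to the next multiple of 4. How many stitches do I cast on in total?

116 stitches.

4 / 1 = 4 sts per inch.
29 × 4 = 116.00 sts.
Next multiple of 4: 116.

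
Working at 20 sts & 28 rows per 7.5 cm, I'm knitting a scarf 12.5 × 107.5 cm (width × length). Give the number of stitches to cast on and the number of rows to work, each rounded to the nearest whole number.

Cast on 33 stitches and work 401 rows.

Stitch gauge = 20/7.5 = 2.667 sts/cm; 12.5 × 2.667 = 33.33 → 33 sts.
Row gauge = 28/7.5 = 3.733 rows/cm; 107.5 × 3.733 = 401.33 → 401 rows.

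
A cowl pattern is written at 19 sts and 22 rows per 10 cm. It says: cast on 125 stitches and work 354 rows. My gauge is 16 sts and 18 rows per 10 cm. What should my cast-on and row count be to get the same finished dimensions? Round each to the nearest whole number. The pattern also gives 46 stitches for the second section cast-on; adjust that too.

Stitches: 125 × 16/19 = 105.26 → 105.
Rows: 354 × 18/22 = 289.64 → 290.
second section cast-on: 46 × 16/19 = 38.74 → 39.

Cast on 105 stitches; work 290 rows; second section cast-on 39 stitches.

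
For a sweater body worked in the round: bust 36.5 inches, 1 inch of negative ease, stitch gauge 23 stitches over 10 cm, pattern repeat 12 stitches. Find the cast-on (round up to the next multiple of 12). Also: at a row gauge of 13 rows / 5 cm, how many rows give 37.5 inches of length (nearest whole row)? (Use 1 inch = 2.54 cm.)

Cast on 216 stitches; work 248 rows.

Finished = 36.5 − 1 = 35.5 inches.
35.5 inches × 2.54 = 90.17 cm.
23/10 = 2.3 sts per cm; 90.17 × 2.3 = 207.39 sts.
Next multiple of 12 → 216.
37.5 inches = 95.25 cm; × 2.6 = 247.65 → 248 rows.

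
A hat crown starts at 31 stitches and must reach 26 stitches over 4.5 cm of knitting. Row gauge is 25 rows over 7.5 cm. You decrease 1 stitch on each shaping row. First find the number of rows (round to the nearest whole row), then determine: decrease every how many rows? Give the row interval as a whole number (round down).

Rows = 4.5 × 3.333 = 15.0 → 15 rows.
Stitches to remove: 5 → 5 shaping rows (at 1 st each).
15 / 5 = 3.00 → every 3 rows.

Decrease every 3rd row.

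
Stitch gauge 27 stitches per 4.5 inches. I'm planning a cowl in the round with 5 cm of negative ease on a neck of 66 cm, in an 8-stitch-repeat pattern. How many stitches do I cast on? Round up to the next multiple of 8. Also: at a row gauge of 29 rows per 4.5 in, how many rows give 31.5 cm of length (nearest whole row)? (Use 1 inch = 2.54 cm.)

Finished = 66 − 5 = 61 cm.
61 cm × 1/2.54 = 24.02 inches.
27/4.5 = 6 sts per in; 24.02 × 6 = 144.09 sts.
Next multiple of 8 → 152.
31.5 cm = 12.40 inches; × 6.444 = 79.92 → 80 rows.

Cast on 152 stitches; work 80 rows.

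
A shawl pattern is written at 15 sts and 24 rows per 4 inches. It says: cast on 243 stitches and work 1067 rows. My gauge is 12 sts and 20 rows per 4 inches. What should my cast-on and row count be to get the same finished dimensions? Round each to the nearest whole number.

Cast on 194 stitches; work 889 rows.

Stitches: 243 × 12/15 = 194.40 → 194.
Rows: 1067 × 20/24 = 889.17 → 889.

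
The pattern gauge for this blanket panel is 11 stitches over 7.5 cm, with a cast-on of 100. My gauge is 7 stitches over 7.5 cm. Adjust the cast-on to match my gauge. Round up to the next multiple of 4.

Scale factor = 7 / 11 = 0.636.
100 × 7 / 11 = 63.64 sts.
→ 64 sts.

CO 64 sts.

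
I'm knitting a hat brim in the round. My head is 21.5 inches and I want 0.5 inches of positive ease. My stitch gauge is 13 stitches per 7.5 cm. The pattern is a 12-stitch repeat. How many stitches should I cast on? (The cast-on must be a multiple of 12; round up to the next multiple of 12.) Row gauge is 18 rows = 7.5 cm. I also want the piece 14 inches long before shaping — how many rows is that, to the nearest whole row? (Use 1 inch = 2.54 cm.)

Finished = 21.5 + 0.5 = 22 inches.
22 inches × 2.54 = 55.88 cm.
13/7.5 = 1.733 sts per cm; 55.88 × 1.733 = 96.86 sts.
Next multiple of 12 → 108.
14 inches = 35.56 cm; × 2.4 = 85.34 → 85 rows.

Cast on 108 stitches; work 85 rows.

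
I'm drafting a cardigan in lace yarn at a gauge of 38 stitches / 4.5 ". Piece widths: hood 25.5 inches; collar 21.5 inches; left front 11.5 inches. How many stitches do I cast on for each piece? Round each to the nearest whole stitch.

hood 215; collar 182; left front 97.

Rate = 38/4.5 = 8.444 sts per in.
hood: 25.5 × 8.444 = 215.33 → 215.
collar: 21.5 × 8.444 = 181.56 → 182.
left front: 11.5 × 8.444 = 97.11 → 97.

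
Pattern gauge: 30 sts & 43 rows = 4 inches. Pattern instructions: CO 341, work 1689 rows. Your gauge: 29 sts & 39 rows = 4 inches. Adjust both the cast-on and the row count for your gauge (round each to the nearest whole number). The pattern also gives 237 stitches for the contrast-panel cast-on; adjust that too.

Stitches: 341 × 29/30 = 329.63 → 330.
Rows: 1689 × 39/43 = 1531.88 → 1532.
contrast-panel cast-on: 237 × 29/30 = 229.10 → 229.

Cast on 330 stitches; work 1532 rows; contrast-panel cast-on 229 stitches.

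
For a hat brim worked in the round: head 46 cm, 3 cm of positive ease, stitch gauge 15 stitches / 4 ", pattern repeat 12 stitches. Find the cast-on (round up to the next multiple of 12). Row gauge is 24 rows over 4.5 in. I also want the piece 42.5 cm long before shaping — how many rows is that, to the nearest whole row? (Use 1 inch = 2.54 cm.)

Finished = 46 + 3 = 49 cm.
49 cm × 1/2.54 = 19.29 inches.
15/4 = 3.75 sts per in; 19.29 × 3.75 = 72.34 sts.
Next multiple of 12 → 84.
42.5 cm = 16.73 inches; × 5.333 = 89.24 → 89 rows.

Cast on 84 stitches; work 89 rows.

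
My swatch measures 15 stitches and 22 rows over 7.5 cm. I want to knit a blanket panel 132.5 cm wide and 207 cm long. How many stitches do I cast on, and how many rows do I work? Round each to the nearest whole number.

Cast on 265 stitches and work 607 rows.

Stitch gauge = 15/7.5 = 2 sts/cm; 132.5 × 2 = 265.00 → 265 sts.
Row gauge = 22/7.5 = 2.933 rows/cm; 207 × 2.933 = 607.20 → 607 rows.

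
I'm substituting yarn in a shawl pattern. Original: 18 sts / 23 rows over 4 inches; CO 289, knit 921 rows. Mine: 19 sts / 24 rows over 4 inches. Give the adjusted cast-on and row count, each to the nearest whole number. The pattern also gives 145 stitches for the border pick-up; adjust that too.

Stitches: 289 × 19/18 = 305.06 → 305.
Rows: 921 × 24/23 = 961.04 → 961.
border pick-up: 145 × 19/18 = 153.06 → 153.

Cast on 305 stitches; work 961 rows; border pick-up 153 stitches.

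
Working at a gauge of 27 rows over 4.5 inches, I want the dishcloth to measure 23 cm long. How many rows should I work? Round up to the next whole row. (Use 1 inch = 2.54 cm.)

23 cm = 9.06 in.
27 rows / 4.5 in = 6 rows per inch.
9.06 × 6 = 54.33 rows.
Round up → 55.

55 rows.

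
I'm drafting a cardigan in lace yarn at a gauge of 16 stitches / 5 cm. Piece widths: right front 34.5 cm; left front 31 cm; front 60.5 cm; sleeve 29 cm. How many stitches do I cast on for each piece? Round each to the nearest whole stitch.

Rate = 16/5 = 3.2 sts per cm.
right front: 34.5 × 3.2 = 110.40 → 110.
left front: 31 × 3.2 = 99.20 → 99.
front: 60.5 × 3.2 = 193.60 → 194.
sleeve: 29 × 3.2 = 92.80 → 93.

right front 110; left front 99; front 194; sleeve 93.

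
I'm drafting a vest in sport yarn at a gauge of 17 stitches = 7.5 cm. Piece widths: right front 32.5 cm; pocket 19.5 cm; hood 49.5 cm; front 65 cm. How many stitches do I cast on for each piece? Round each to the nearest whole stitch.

right front 74; pocket 44; hood 112; front 147.

Rate = 17/7.5 = 2.267 sts per cm.
right front: 32.5 × 2.267 = 73.67 → 74.
pocket: 19.5 × 2.267 = 44.20 → 44.
hood: 49.5 × 2.267 = 112.20 → 112.
front: 65 × 2.267 = 147.33 → 147.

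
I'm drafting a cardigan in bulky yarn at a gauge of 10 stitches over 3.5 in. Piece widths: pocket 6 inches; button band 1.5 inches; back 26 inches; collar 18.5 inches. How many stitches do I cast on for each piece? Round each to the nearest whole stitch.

pocket 17; button band 4; back 74; collar 53.

Rate = 10/3.5 = 2.857 sts per in.
pocket: 6 × 2.857 = 17.14 → 17.
button band: 1.5 × 2.857 = 4.29 → 4.
back: 26 × 2.857 = 74.29 → 74.
collar: 18.5 × 2.857 = 52.86 → 53.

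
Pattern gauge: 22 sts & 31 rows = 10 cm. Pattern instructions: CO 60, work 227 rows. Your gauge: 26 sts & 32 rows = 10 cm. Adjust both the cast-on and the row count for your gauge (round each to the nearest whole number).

Cast on 71 stitches; work 234 rows.

Stitches: 60 × 26/22 = 70.91 → 71.
Rows: 227 × 32/31 = 234.32 → 234.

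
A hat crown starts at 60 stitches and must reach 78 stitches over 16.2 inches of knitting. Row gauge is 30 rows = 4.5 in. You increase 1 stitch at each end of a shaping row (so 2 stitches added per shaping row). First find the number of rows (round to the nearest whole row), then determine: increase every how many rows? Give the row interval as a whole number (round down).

Increase every 12th row.

Rows = 16.2 × 6.667 = 108.0 → 108 rows.
Stitches to add: 18 → 9 shaping rows (at 2 st each).
108 / 9 = 12.00 → every 12 rows.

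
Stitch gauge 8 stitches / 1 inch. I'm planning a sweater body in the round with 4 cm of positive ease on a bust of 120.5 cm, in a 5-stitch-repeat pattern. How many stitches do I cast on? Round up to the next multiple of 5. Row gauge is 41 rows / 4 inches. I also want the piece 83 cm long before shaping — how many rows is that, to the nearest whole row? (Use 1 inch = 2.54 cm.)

Finished = 120.5 + 4 = 124.5 cm.
124.5 cm × 1/2.54 = 49.02 inches.
8/1 = 8 sts per in; 49.02 × 8 = 392.13 sts.
Next multiple of 5 → 395.
83 cm = 32.68 inches; × 10.25 = 334.94 → 335 rows.

Cast on 395 stitches; work 335 rows.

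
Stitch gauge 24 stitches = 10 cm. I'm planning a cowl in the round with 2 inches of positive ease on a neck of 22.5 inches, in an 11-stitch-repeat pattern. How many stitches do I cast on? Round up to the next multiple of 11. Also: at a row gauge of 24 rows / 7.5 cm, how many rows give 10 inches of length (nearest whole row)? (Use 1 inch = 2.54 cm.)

Cast on 154 stitches; work 81 rows.

Finished = 22.5 + 2 = 24.5 inches.
24.5 inches × 2.54 = 62.23 cm.
24/10 = 2.4 sts per cm; 62.23 × 2.4 = 149.35 sts.
Next multiple of 11 → 154.
10 inches = 25.40 cm; × 3.2 = 81.28 → 81 rows.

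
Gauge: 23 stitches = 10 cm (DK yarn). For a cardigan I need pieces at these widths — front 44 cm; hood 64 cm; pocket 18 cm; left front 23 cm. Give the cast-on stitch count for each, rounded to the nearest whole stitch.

Rate = 23/10 = 2.3 sts per cm.
front: 44 × 2.3 = 101.20 → 101.
hood: 64 × 2.3 = 147.20 → 147.
pocket: 18 × 2.3 = 41.40 → 41.
left front: 23 × 2.3 = 52.90 → 53.

front 101; hood 147; pocket 41; left front 53.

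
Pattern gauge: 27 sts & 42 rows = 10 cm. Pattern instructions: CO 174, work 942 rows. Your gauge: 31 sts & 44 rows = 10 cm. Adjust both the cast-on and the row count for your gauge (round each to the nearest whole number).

Stitches: 174 × 31/27 = 199.78 → 200.
Rows: 942 × 44/42 = 986.86 → 987.

Cast on 200 stitches; work 987 rows.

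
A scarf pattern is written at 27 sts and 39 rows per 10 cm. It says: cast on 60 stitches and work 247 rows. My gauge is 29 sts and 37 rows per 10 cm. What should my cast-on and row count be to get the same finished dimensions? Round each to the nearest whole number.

Cast on 64 stitches; work 234 rows.

Stitches: 60 × 29/27 = 64.44 → 64.
Rows: 247 × 37/39 = 234.33 → 234.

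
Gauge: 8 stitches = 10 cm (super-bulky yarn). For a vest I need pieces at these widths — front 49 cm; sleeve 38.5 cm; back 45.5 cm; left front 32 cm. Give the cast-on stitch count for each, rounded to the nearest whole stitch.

Rate = 8/10 = 0.8 sts per cm.
front: 49 × 0.8 = 39.20 → 39.
sleeve: 38.5 × 0.8 = 30.80 → 31.
back: 45.5 × 0.8 = 36.40 → 36.
left front: 32 × 0.8 = 25.60 → 26.

front 39; sleeve 31; back 36; left front 26.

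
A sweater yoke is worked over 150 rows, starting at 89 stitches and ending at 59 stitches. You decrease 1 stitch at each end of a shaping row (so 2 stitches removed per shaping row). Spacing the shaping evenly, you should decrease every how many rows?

Decrease every 10th row.

Stitches to remove: |59 − 89| = 30.
Shaping rows needed: 30 / 2 = 15.
150 rows / 15 = every 10 rows.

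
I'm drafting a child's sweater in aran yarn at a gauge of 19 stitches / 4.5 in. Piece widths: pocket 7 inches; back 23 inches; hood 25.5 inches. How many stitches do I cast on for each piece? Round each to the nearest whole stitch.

pocket 30; back 97; hood 108.

Rate = 19/4.5 = 4.222 sts per in.
pocket: 7 × 4.222 = 29.56 → 30.
back: 23 × 4.222 = 97.11 → 97.
hood: 25.5 × 4.222 = 107.67 → 108.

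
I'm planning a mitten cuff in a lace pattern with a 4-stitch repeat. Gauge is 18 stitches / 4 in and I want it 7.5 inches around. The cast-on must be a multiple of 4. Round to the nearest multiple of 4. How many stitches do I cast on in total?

32 stitches.

18 / 4 = 4.5 sts per inch.
7.5 × 4.5 = 33.75 sts.
Nearest multiple of 4: 32.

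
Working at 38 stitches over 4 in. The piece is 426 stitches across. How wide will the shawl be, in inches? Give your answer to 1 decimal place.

38 stitches / 4 inch = 9.5 stitches per inch.
426 / 9.5 = 44.84 inches.

44.8 inches.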